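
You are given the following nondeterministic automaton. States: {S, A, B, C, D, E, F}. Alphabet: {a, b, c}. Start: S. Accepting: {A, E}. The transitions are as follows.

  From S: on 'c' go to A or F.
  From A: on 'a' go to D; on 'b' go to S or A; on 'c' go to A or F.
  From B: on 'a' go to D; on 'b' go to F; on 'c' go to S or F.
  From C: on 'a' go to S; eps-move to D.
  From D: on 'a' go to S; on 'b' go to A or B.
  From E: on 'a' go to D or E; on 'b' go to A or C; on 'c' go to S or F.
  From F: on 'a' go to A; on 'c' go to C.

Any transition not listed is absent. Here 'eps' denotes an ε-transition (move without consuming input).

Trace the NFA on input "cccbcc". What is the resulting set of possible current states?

Start in {S}.
Read 'c': {S} → {A, F}.
Read 'c': {A, F} → {A, C, D, F}.
Read 'c': {A, C, D, F} → {A, C, D, F}.
Read 'b': {A, C, D, F} → {S, A, B}.
Read 'c': {S, A, B} → {S, A, F}.
Read 'c': {S, A, F} → {A, C, D, F}.

{A, C, D, F}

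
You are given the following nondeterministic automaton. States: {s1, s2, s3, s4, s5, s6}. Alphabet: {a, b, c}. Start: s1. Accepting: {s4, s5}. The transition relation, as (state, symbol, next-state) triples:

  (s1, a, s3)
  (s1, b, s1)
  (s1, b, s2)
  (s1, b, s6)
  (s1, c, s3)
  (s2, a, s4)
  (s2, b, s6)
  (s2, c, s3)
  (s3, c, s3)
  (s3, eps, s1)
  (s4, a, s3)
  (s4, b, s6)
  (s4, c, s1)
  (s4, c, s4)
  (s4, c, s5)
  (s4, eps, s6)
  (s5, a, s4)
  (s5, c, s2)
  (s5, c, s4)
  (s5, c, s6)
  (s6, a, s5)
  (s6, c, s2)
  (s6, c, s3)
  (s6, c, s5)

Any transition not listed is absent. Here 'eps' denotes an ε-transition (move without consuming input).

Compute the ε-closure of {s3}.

Begin with {s3}.
ε-move s3 → s1; add s1.

{s1, s3}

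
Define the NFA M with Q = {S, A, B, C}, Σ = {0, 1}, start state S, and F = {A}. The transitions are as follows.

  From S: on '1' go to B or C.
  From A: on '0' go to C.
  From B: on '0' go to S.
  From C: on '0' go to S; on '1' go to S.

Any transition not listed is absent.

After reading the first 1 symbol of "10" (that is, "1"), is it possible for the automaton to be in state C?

Yes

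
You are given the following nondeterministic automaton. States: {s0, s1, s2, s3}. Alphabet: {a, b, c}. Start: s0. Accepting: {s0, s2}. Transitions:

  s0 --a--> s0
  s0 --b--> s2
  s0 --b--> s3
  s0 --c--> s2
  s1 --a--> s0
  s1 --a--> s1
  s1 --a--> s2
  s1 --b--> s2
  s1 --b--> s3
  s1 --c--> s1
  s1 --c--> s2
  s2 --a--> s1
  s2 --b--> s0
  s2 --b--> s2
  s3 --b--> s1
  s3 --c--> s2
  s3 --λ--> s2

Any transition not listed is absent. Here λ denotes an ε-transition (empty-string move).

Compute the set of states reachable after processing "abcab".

Start in {s0}.
Read 'a': s0→{s0}; now {s0}.
Read 'b': s0→{s2, s3}; now {s2, s3}.
Read 'c': s2→∅, s3→{s2}; now {s2}.
Read 'a': s2→{s1}; now {s1}.
Read 'b': s1→{s2, s3}; now {s2, s3}.

{s2, s3}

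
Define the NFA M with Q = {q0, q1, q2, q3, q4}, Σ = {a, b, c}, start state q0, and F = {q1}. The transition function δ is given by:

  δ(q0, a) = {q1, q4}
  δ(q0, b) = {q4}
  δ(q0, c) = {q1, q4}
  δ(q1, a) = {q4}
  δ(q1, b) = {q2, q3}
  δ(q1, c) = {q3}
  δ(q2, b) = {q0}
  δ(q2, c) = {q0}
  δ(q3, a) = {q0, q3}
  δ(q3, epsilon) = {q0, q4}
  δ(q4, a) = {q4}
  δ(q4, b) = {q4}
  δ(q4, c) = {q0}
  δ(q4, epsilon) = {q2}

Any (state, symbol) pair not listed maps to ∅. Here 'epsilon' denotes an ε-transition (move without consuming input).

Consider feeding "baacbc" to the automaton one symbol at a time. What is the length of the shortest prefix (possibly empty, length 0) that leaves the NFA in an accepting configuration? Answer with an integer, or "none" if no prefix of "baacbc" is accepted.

none

Start in {q0}.
Read 'b': q0→{q4}; union {q4}; ε-closure = {q2, q4}.
Read 'a': q2→∅, q4→{q4}; union {q4}; ε-closure = {q2, q4}.
Read 'a': q2→∅, q4→{q4}; union {q4}; ε-closure = {q2, q4}.
Read 'c': q2→{q0}, q4→{q0}; now {q0}.
Read 'b': q0→{q4}; union {q4}; ε-closure = {q2, q4}.
Read 'c': q2→{q0}, q4→{q0}; now {q0}.
No reachable set along the way intersects F.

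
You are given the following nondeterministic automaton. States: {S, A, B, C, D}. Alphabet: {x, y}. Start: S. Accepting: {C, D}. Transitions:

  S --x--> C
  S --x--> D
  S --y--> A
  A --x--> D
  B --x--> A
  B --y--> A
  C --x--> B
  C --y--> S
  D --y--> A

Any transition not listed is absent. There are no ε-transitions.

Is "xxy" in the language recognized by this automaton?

Start in {S}.
Read 'x': {S} → {C, D}.
Read 'x': {C, D} → {B}.
Read 'y': {B} → {A}.
The final set {A} contains no accepting state.

No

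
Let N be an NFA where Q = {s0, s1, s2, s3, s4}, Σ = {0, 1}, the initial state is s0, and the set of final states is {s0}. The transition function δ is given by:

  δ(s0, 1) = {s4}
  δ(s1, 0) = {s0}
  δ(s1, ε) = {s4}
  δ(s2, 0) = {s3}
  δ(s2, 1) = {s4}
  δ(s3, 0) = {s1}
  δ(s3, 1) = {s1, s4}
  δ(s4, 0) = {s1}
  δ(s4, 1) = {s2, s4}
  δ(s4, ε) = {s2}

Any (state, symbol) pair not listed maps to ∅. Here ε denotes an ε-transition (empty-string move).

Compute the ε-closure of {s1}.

{s1, s2, s4}

Begin with {s1}.
ε-move s1 → s4; add s4.
ε-move s4 → s2; add s2.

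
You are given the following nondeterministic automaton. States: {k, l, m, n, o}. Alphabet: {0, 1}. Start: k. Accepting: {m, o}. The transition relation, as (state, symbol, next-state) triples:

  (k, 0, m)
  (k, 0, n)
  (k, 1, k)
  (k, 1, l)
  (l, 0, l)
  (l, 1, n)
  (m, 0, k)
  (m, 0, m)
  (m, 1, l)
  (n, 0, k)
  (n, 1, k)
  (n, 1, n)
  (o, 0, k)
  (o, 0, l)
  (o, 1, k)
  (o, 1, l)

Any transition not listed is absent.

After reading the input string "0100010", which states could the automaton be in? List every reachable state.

Start in {k}.
Read '0': k→{m, n}; now {m, n}.
Read '1': m→{l}, n→{k, n}; now {k, l, n}.
Read '0': k→{m, n}, l→{l}, n→{k}; now {k, l, m, n}.
Read '0': k→{m, n}, l→{l}, m→{k, m}, n→{k}; now {k, l, m, n}.
Read '0': k→{m, n}, l→{l}, m→{k, m}, n→{k}; now {k, l, m, n}.
Read '1': k→{k, l}, l→{n}, m→{l}, n→{k, n}; now {k, l, n}.
Read '0': k→{m, n}, l→{l}, n→{k}; now {k, l, m, n}.

{k, l, m, n}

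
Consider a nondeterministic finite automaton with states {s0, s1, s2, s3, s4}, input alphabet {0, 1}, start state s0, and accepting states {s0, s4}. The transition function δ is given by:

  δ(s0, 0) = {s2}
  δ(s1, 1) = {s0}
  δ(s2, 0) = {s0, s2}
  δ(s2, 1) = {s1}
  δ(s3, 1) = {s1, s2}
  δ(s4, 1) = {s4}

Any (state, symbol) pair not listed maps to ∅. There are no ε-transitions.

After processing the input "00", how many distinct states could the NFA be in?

2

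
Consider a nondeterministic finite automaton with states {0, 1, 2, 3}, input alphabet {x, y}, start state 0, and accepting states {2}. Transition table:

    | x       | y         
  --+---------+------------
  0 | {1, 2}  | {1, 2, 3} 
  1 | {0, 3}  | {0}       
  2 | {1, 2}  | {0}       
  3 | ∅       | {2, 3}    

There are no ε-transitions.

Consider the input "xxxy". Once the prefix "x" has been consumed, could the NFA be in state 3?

No

Start in {0}.
Read 'x': 0→{1, 2}; now {1, 2}.
State 3 is not in {1, 2}.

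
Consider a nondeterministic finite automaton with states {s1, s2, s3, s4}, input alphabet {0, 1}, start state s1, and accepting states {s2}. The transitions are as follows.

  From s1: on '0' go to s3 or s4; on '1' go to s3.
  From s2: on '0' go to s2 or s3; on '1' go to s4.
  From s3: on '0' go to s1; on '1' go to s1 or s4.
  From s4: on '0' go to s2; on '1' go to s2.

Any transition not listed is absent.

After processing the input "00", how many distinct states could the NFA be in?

2

Start in {s1}.
Read '0': s1→{s3, s4}; now {s3, s4}.
Read '0': s3→{s1}, s4→{s2}; now {s1, s2}.
That set has 2 states.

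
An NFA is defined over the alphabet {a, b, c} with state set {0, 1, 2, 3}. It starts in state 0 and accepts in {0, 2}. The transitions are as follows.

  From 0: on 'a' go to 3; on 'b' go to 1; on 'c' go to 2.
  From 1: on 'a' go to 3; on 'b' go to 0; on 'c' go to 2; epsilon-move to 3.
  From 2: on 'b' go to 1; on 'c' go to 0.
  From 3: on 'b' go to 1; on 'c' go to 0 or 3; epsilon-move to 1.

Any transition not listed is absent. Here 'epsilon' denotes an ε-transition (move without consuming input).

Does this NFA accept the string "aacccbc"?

Start in {0}.
Read 'a': {0} → {1, 3}.
Read 'a': {1, 3} → {1, 3}.
Read 'c': {1, 3} → {0, 1, 2, 3}.
Read 'c': {0, 1, 2, 3} → {0, 1, 2, 3}.
Read 'c': {0, 1, 2, 3} → {0, 1, 2, 3}.
Read 'b': {0, 1, 2, 3} → {0, 1, 3}.
Read 'c': {0, 1, 3} → {0, 1, 2, 3}.
The final set {0, 1, 2, 3} contains the accepting states 0, 2.

Yes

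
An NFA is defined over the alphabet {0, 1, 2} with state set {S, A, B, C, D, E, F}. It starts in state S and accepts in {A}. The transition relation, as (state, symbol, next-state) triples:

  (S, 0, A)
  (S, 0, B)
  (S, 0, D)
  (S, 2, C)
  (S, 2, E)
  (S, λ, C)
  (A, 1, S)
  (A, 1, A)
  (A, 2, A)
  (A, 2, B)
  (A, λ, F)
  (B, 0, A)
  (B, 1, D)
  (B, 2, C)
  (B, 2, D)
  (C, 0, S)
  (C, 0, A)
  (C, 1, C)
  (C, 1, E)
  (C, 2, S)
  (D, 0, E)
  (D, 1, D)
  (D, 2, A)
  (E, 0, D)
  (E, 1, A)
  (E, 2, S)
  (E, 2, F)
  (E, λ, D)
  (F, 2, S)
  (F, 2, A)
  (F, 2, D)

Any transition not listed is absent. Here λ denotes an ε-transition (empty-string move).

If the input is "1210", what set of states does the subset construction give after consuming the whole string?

Start: ε-closure({S}) = {S, C}.
Read '1': S→∅, C→{C, E}; union {C, E}; ε-closure = {C, D, E}.
Read '2': C→{S}, D→{A}, E→{S, F}; union {S, A, F}; ε-closure = {S, A, C, F}.
Read '1': S→∅, A→{S, A}, C→{C, E}, F→∅; union {S, A, C, E}; ε-closure = {S, A, C, D, E, F}.
Read '0': S→{A, B, D}, A→∅, C→{S, A}, D→{E}, E→{D}, F→∅; union {S, A, B, D, E}; ε-closure = {S, A, B, C, D, E, F}.

{S, A, B, C, D, E, F}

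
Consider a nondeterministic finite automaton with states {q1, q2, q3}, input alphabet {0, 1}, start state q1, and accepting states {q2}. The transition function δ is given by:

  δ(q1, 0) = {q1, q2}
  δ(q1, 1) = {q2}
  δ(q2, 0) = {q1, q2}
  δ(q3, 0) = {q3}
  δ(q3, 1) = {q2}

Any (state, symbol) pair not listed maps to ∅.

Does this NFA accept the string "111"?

No

Start in {q1}.
Read '1': q1→{q2}; now {q2}.
Read '1': q2→∅; now ∅.
The set is empty and remains empty for the remaining 1 symbol.
The final set ∅ contains no accepting state.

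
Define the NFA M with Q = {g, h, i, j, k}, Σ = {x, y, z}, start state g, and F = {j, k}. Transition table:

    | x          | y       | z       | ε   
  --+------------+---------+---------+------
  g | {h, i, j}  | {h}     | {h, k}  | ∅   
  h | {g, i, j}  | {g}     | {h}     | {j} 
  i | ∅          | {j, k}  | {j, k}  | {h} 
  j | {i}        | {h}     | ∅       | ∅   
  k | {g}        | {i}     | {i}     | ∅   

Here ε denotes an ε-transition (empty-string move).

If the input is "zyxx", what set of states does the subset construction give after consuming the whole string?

Start in {g}.
Read 'z': g→{h, k}; union {h, k}; ε-closure = {h, j, k}.
Read 'y': h→{g}, j→{h}, k→{i}; union {g, h, i}; ε-closure = {g, h, i, j}.
Read 'x': g→{h, i, j}, h→{g, i, j}, i→∅, j→{i}; now {g, h, i, j}.
Read 'x': g→{h, i, j}, h→{g, i, j}, i→∅, j→{i}; now {g, h, i, j}.

{g, h, i, j}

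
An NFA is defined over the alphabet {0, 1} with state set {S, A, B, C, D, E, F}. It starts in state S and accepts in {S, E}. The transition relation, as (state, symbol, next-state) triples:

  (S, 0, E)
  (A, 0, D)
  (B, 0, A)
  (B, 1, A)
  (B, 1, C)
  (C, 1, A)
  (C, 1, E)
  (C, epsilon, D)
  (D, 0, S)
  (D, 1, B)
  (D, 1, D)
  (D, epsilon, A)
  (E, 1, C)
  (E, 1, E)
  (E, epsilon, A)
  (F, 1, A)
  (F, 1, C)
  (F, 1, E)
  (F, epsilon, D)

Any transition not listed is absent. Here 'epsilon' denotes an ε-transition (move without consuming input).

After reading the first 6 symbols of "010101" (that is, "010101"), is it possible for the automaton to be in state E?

No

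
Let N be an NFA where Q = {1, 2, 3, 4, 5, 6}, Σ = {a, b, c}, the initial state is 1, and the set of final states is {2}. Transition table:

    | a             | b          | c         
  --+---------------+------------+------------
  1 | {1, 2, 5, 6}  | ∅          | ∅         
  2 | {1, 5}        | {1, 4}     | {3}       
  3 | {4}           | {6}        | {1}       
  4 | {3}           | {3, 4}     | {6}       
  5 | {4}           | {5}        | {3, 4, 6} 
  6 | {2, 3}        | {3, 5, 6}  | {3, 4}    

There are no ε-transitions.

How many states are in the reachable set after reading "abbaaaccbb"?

Start in {1}.
Read 'a': {1} → {1, 2, 5, 6}.
Read 'b': {1, 2, 5, 6} → {1, 3, 4, 5, 6}.
Read 'b': {1, 3, 4, 5, 6} → {3, 4, 5, 6}.
Read 'a': {3, 4, 5, 6} → {2, 3, 4}.
Read 'a': {2, 3, 4} → {1, 3, 4, 5}.
Read 'a': {1, 3, 4, 5} → {1, 2, 3, 4, 5, 6}.
Read 'c': {1, 2, 3, 4, 5, 6} → {1, 3, 4, 6}.
Read 'c': {1, 3, 4, 6} → {1, 3, 4, 6}.
Read 'b': {1, 3, 4, 6} → {3, 4, 5, 6}.
Read 'b': {3, 4, 5, 6} → {3, 4, 5, 6}.
That set has 4 states.

4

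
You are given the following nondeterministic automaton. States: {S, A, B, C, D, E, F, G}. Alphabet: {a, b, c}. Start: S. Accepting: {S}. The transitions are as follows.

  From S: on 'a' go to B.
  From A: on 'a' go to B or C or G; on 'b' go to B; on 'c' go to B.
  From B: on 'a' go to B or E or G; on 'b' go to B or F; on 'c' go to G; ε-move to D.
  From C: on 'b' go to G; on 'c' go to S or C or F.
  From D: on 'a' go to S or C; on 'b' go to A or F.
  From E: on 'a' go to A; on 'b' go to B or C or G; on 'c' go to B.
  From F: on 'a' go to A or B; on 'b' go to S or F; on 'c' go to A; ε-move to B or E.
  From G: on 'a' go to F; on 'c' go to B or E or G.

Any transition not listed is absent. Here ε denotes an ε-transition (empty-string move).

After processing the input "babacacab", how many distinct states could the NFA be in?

0

Start in {S}.
Read 'b': S→∅; now ∅.
The set is empty and remains empty for the remaining 8 symbols.
That set has 0 states.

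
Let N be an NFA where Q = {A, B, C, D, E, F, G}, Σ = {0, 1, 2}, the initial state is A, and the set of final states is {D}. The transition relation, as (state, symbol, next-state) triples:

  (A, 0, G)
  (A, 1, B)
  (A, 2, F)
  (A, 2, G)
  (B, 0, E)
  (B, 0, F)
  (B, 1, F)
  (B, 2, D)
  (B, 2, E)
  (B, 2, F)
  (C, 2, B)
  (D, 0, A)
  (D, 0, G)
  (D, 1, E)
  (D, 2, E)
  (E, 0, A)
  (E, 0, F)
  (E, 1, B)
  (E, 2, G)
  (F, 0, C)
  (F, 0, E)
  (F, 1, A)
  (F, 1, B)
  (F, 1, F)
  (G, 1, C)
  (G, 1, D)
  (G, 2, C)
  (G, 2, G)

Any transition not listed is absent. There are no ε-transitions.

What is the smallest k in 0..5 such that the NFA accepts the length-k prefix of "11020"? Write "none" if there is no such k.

Start in {A}.
Read '1': A→{B}; now {B}.
Read '1': B→{F}; now {F}.
Read '0': F→{C, E}; now {C, E}.
Read '2': C→{B}, E→{G}; now {B, G}.
Read '0': B→{E, F}, G→∅; now {E, F}.
No reachable set along the way intersects F.

none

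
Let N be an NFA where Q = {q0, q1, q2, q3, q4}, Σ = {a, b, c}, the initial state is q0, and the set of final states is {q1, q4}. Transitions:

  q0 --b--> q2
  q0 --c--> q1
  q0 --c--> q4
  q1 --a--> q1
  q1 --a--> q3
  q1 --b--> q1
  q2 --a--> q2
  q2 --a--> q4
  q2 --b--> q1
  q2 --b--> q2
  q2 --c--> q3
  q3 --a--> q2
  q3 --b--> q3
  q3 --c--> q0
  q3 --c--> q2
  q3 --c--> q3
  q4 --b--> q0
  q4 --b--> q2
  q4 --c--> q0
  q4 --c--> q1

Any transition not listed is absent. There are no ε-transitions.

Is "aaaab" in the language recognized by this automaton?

No

Start in {q0}.
Read 'a': q0→∅; now ∅.
The set is empty and remains empty for the remaining 4 symbols.
The final set ∅ contains no accepting state.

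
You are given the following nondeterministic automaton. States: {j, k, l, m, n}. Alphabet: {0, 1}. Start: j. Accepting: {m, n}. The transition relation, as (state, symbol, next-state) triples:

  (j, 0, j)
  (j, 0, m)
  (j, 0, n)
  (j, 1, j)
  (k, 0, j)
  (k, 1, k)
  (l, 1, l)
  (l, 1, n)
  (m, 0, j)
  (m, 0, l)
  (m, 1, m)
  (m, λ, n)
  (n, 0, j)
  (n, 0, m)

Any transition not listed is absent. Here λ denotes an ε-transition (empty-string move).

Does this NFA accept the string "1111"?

Start in {j}.
Read '1': j→{j}; now {j}.
Read '1': j→{j}; now {j}.
Read '1': j→{j}; now {j}.
Read '1': j→{j}; now {j}.
The final set {j} contains no accepting state.

No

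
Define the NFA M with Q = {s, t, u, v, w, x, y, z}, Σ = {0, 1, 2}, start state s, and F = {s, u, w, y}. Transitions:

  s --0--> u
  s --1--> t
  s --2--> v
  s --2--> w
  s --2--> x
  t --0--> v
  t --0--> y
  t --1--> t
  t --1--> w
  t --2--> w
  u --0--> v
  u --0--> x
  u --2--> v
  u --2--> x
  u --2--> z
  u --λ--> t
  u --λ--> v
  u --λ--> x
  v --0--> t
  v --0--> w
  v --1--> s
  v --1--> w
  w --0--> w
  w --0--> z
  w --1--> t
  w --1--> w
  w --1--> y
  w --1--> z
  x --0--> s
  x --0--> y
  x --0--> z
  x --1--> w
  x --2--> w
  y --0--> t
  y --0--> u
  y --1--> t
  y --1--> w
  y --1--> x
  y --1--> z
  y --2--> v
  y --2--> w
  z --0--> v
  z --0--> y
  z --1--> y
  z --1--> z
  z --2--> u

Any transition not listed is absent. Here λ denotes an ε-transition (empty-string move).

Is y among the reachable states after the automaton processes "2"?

Start in {s}.
Read '2': s→{v, w, x}; now {v, w, x}.
State y is not in {v, w, x}.

No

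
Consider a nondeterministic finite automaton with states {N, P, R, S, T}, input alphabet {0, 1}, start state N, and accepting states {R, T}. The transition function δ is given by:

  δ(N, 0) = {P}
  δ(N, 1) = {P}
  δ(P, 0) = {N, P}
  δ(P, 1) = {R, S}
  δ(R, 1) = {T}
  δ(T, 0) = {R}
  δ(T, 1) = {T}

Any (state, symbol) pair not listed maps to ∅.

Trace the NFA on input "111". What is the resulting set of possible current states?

{T}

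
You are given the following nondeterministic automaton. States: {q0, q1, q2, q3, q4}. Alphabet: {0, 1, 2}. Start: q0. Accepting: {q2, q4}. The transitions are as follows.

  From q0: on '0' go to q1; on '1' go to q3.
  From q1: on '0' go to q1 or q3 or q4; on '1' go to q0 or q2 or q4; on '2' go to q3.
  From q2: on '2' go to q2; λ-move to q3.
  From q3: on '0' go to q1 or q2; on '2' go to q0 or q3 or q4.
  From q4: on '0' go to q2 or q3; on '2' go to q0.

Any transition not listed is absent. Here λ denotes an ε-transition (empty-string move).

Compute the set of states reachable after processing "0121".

Start in {q0}.
Read '0': {q0} → {q1}.
Read '1': {q1} → {q0, q2, q3, q4}.
Read '2': {q0, q2, q3, q4} → {q0, q2, q3, q4}.
Read '1': {q0, q2, q3, q4} → {q3}.

{q3}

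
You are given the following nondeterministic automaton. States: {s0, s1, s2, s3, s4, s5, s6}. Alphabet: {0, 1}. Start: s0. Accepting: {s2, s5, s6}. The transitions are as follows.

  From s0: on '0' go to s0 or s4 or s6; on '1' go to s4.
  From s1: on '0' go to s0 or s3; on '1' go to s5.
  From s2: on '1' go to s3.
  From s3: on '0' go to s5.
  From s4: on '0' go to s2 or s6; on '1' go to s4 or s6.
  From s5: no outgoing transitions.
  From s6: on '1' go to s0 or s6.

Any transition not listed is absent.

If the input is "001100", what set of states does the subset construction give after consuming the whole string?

{s0, s2, s4, s6}

Start in {s0}.
Read '0': s0→{s0, s4, s6}; now {s0, s4, s6}.
Read '0': s0→{s0, s4, s6}, s4→{s2, s6}, s6→∅; now {s0, s2, s4, s6}.
Read '1': s0→{s4}, s2→{s3}, s4→{s4, s6}, s6→{s0, s6}; now {s0, s3, s4, s6}.
Read '1': s0→{s4}, s3→∅, s4→{s4, s6}, s6→{s0, s6}; now {s0, s4, s6}.
Read '0': s0→{s0, s4, s6}, s4→{s2, s6}, s6→∅; now {s0, s2, s4, s6}.
Read '0': s0→{s0, s4, s6}, s2→∅, s4→{s2, s6}, s6→∅; now {s0, s2, s4, s6}.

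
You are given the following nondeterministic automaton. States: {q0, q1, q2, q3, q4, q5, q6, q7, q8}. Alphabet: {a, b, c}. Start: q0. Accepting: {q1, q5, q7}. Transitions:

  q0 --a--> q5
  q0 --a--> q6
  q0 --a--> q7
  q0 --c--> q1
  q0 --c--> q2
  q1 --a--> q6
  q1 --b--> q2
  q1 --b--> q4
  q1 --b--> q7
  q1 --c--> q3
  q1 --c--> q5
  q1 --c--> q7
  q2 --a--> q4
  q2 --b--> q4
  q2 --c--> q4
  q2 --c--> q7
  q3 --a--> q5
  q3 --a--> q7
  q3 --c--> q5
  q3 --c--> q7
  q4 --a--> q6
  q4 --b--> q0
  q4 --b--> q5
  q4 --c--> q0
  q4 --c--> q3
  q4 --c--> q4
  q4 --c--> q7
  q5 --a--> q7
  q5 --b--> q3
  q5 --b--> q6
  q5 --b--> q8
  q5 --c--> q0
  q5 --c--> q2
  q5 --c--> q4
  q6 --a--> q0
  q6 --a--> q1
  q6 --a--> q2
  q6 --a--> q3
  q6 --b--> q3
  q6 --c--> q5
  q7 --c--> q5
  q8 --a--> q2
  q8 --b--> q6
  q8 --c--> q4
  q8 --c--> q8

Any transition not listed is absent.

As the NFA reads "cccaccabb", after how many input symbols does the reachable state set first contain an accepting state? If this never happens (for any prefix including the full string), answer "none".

1

Start in {q0}.
Read 'c': {q0} → {q1, q2}.
None of the earlier sets intersect F, but {q1, q2} does.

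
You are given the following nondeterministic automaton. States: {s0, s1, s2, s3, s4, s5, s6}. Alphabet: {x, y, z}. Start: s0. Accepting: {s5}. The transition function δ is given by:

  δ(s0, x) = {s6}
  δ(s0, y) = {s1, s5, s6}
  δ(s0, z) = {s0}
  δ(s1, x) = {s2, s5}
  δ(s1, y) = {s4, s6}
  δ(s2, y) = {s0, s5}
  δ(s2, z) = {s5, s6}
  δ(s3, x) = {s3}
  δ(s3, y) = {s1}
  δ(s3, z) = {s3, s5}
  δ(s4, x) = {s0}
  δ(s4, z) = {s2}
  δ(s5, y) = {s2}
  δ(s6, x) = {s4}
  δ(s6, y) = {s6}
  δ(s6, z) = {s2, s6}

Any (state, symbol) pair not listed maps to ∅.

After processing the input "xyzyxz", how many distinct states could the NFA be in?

2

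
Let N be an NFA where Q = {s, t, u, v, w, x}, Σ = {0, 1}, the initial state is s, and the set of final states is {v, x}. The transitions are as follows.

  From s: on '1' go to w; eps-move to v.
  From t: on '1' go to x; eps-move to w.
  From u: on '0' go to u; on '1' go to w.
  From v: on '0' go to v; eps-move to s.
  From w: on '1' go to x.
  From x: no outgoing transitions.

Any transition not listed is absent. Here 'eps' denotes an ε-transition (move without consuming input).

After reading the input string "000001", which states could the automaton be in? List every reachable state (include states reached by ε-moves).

Start: ε-closure({s}) = {s, v}.
Read '0': s→∅, v→{v}; union {v}; ε-closure = {s, v}.
Read '0': s→∅, v→{v}; union {v}; ε-closure = {s, v}.
Read '0': s→∅, v→{v}; union {v}; ε-closure = {s, v}.
Read '0': s→∅, v→{v}; union {v}; ε-closure = {s, v}.
Read '0': s→∅, v→{v}; union {v}; ε-closure = {s, v}.
Read '1': s→{w}, v→∅; now {w}.

{w}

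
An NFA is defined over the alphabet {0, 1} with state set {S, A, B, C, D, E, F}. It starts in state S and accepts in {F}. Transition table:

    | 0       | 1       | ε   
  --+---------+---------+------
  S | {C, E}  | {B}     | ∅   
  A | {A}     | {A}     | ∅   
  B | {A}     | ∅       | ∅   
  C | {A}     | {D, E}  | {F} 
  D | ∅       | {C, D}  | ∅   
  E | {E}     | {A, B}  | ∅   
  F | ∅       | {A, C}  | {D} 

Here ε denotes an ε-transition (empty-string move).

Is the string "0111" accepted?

Yes

Start in {S}.
Read '0': {S} → {C, D, E, F}.
Read '1': {C, D, E, F} → {A, B, C, D, E, F}.
Read '1': {A, B, C, D, E, F} → {A, B, C, D, E, F}.
Read '1': {A, B, C, D, E, F} → {A, B, C, D, E, F}.
The final set {A, B, C, D, E, F} contains the accepting state F.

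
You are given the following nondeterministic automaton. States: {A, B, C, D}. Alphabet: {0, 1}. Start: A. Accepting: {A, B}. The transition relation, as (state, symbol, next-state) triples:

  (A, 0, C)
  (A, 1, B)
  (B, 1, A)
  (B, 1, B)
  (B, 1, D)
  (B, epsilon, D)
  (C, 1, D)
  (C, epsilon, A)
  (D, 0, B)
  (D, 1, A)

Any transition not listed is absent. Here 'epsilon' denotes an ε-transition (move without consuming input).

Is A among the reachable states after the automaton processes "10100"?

Start in {A}.
Read '1': A→{B}; union {B}; ε-closure = {B, D}.
Read '0': B→∅, D→{B}; union {B}; ε-closure = {B, D}.
Read '1': B→{A, B, D}, D→{A}; now {A, B, D}.
Read '0': A→{C}, B→∅, D→{B}; union {B, C}; ε-closure = {A, B, C, D}.
Read '0': A→{C}, B→∅, C→∅, D→{B}; union {B, C}; ε-closure = {A, B, C, D}.
State A is in {A, B, C, D}.

Yes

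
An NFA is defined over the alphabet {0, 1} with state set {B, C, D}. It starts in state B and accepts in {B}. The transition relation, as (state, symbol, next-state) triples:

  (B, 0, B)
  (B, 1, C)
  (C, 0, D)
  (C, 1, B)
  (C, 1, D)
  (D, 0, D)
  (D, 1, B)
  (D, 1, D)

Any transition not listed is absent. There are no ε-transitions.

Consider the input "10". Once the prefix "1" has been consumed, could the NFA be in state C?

Yes

Start in {B}.
Read '1': B→{C}; now {C}.
State C is in {C}.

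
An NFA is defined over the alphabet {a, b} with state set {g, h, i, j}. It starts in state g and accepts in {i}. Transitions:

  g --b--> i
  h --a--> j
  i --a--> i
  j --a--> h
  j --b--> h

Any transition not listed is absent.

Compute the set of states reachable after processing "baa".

{i}

Start in {g}.
Read 'b': {g} → {i}.
Read 'a': {i} → {i}.
Read 'a': {i} → {i}.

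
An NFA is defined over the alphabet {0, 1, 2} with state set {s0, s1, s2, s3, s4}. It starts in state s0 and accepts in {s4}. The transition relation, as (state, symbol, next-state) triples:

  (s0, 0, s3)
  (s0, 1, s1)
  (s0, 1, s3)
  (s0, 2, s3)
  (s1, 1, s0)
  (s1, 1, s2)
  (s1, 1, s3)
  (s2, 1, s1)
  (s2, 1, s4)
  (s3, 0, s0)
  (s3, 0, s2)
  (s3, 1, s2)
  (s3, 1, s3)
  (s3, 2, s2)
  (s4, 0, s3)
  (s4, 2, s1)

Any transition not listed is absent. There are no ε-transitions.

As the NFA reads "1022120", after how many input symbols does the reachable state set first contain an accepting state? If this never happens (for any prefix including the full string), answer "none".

Start in {s0}.
Read '1': s0→{s1, s3}; now {s1, s3}.
Read '0': s1→∅, s3→{s0, s2}; now {s0, s2}.
Read '2': s0→{s3}, s2→∅; now {s3}.
Read '2': s3→{s2}; now {s2}.
Read '1': s2→{s1, s4}; now {s1, s4}.
None of the earlier sets intersect F, but {s1, s4} does.

5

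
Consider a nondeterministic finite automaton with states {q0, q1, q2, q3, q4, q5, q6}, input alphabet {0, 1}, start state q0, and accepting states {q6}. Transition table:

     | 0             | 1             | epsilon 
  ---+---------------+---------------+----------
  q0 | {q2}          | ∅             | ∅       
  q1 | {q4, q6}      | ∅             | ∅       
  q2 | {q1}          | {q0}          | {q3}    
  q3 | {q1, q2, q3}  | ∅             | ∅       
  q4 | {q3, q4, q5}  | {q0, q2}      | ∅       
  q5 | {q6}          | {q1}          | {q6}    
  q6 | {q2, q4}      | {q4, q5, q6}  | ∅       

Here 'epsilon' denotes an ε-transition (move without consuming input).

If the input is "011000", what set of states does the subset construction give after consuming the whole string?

Start in {q0}.
Read '0': {q0} → {q2, q3}.
Read '1': {q2, q3} → {q0}.
Read '1': {q0} → ∅.
The set is empty and remains empty for the remaining 3 symbols.

∅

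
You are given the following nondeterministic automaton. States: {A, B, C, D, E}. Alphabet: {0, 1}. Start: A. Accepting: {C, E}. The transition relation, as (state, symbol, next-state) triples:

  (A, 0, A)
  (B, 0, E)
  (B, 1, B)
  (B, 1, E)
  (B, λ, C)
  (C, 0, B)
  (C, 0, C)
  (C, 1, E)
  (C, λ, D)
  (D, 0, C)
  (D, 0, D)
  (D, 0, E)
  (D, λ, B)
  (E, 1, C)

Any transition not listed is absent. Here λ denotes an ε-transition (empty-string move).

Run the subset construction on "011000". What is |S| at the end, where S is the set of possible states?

Start in {A}.
Read '0': A→{A}; now {A}.
Read '1': A→∅; now ∅.
The set is empty and remains empty for the remaining 4 symbols.
That set has 0 states.

0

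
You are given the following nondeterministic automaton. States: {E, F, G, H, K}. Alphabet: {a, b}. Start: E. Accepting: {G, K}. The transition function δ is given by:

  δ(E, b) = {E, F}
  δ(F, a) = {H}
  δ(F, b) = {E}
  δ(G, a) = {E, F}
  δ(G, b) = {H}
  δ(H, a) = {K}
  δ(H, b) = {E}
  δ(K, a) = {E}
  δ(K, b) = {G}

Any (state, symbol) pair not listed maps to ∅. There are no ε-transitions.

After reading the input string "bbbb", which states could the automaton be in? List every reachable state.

{E, F}

Start in {E}.
Read 'b': {E} → {E, F}.
Read 'b': {E, F} → {E, F}.
Read 'b': {E, F} → {E, F}.
Read 'b': {E, F} → {E, F}.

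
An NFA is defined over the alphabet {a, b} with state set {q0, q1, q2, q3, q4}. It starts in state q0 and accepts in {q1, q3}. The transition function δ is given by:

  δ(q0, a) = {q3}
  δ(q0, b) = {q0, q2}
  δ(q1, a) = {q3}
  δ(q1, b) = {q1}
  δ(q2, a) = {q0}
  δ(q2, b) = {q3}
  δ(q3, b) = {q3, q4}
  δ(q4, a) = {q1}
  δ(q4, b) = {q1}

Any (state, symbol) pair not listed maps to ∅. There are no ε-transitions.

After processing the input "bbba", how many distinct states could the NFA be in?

3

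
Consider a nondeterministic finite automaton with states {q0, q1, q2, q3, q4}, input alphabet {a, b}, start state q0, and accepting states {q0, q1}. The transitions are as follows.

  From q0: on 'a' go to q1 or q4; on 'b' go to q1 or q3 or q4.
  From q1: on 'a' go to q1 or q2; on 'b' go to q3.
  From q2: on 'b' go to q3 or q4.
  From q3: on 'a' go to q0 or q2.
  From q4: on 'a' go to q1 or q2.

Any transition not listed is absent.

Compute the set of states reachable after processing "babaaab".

Start in {q0}.
Read 'b': q0→{q1, q3, q4}; now {q1, q3, q4}.
Read 'a': q1→{q1, q2}, q3→{q0, q2}, q4→{q1, q2}; now {q0, q1, q2}.
Read 'b': q0→{q1, q3, q4}, q1→{q3}, q2→{q3, q4}; now {q1, q3, q4}.
Read 'a': q1→{q1, q2}, q3→{q0, q2}, q4→{q1, q2}; now {q0, q1, q2}.
Read 'a': q0→{q1, q4}, q1→{q1, q2}, q2→∅; now {q1, q2, q4}.
Read 'a': q1→{q1, q2}, q2→∅, q4→{q1, q2}; now {q1, q2}.
Read 'b': q1→{q3}, q2→{q3, q4}; now {q3, q4}.

{q3, q4}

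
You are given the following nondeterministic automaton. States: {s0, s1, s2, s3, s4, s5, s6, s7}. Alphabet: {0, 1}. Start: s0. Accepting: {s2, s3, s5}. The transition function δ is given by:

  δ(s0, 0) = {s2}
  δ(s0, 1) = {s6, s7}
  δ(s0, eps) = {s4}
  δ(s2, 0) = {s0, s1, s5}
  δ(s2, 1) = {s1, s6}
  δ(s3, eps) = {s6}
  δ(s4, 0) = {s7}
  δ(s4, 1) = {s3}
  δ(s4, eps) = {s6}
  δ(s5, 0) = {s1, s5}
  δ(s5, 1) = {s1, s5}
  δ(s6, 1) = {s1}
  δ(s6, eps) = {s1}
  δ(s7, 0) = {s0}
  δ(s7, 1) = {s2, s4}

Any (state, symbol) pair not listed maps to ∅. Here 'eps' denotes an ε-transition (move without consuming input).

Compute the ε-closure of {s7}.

{s7}

Begin with {s7}.
No ε-moves leave this set, so the closure equals the set itself.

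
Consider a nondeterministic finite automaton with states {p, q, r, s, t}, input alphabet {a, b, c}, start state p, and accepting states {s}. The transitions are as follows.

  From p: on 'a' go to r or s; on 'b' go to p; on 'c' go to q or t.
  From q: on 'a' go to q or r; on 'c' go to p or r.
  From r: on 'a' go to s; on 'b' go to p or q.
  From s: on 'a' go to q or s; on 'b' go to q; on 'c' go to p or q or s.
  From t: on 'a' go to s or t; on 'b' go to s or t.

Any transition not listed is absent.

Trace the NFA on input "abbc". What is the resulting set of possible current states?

Start in {p}.
Read 'a': {p} → {r, s}.
Read 'b': {r, s} → {p, q}.
Read 'b': {p, q} → {p}.
Read 'c': {p} → {q, t}.

{q, t}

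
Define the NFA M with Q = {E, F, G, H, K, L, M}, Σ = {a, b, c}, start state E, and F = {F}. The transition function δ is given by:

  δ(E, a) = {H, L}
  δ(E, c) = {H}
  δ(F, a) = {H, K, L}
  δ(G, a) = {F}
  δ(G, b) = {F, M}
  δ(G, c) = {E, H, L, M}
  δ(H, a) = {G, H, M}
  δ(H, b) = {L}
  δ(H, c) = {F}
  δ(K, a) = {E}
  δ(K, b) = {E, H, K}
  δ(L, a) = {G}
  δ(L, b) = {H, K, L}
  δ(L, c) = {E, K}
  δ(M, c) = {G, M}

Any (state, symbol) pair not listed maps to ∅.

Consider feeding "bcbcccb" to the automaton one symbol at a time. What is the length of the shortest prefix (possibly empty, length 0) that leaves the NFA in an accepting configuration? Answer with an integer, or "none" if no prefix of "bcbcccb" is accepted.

none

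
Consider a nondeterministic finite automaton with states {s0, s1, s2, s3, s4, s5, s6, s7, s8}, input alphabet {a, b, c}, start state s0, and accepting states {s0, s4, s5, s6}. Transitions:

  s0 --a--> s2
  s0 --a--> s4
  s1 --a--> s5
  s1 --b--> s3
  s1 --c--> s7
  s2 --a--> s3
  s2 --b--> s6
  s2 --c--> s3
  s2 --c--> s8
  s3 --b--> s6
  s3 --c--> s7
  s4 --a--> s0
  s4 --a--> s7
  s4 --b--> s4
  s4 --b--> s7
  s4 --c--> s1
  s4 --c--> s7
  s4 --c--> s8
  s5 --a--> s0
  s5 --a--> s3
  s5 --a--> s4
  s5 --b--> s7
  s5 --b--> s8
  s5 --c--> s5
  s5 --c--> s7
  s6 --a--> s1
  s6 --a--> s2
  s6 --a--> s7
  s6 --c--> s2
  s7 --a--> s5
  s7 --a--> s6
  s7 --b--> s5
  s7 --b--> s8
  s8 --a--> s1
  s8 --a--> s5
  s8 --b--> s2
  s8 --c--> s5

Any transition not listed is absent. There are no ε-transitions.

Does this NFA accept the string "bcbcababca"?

No

Start in {s0}.
Read 'b': s0→∅; now ∅.
The set is empty and remains empty for the remaining 9 symbols.
The final set ∅ contains no accepting state.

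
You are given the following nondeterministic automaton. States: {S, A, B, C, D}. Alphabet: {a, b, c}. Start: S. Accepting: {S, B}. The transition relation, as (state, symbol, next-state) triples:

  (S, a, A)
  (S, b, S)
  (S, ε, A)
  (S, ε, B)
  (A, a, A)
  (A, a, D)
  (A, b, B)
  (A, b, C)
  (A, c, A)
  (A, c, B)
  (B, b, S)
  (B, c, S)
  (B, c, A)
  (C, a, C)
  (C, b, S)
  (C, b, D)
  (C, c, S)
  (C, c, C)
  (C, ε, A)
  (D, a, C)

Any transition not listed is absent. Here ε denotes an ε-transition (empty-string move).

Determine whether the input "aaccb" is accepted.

Start: ε-closure({S}) = {S, A, B}.
Read 'a': S→{A}, A→{A, D}, B→∅; now {A, D}.
Read 'a': A→{A, D}, D→{C}; now {A, C, D}.
Read 'c': A→{A, B}, C→{S, C}, D→∅; now {S, A, B, C}.
Read 'c': S→∅, A→{A, B}, B→{S, A}, C→{S, C}; now {S, A, B, C}.
Read 'b': S→{S}, A→{B, C}, B→{S}, C→{S, D}; union {S, B, C, D}; ε-closure = {S, A, B, C, D}.
The final set {S, A, B, C, D} contains the accepting states S, B.

Yes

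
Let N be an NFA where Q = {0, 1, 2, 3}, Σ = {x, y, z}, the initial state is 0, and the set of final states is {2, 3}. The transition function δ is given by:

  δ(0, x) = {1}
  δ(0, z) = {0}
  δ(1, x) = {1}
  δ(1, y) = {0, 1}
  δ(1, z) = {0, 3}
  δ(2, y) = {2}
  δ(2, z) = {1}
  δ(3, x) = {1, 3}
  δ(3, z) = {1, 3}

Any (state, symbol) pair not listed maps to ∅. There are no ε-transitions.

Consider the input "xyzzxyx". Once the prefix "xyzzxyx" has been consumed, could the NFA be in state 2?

No

Start in {0}.
Read 'x': 0→{1}; now {1}.
Read 'y': 1→{0, 1}; now {0, 1}.
Read 'z': 0→{0}, 1→{0, 3}; now {0, 3}.
Read 'z': 0→{0}, 3→{1, 3}; now {0, 1, 3}.
Read 'x': 0→{1}, 1→{1}, 3→{1, 3}; now {1, 3}.
Read 'y': 1→{0, 1}, 3→∅; now {0, 1}.
Read 'x': 0→{1}, 1→{1}; now {1}.
State 2 is not in {1}.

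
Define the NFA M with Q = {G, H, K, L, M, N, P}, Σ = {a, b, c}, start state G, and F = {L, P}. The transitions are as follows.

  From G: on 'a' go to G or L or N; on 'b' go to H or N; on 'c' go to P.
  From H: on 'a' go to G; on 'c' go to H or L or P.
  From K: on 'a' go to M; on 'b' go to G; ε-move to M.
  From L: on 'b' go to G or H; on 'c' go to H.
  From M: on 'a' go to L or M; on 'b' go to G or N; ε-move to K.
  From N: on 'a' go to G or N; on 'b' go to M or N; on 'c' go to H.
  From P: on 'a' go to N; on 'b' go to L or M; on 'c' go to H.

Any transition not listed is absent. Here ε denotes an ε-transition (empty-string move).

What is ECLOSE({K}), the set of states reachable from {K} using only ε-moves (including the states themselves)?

Begin with {K}.
ε-move K → M; add M.

{K, M}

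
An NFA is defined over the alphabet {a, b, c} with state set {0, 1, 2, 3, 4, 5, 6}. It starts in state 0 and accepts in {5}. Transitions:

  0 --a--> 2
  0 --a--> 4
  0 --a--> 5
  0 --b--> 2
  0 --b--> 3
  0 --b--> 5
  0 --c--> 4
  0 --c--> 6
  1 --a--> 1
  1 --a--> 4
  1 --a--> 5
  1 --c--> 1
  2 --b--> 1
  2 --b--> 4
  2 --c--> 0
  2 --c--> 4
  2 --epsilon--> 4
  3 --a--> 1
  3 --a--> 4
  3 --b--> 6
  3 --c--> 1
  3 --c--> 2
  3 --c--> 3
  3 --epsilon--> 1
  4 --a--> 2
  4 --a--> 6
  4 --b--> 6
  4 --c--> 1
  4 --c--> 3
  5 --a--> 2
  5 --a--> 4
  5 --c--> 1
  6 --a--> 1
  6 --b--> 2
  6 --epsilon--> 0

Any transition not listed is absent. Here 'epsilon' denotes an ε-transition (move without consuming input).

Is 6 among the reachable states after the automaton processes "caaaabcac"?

Yes

Start in {0}.
Read 'c': 0→{4, 6}; union {4, 6}; ε-closure = {0, 4, 6}.
Read 'a': 0→{2, 4, 5}, 4→{2, 6}, 6→{1}; union {1, 2, 4, 5, 6}; ε-closure = {0, 1, 2, 4, 5, 6}.
Read 'a': 0→{2, 4, 5}, 1→{1, 4, 5}, 2→∅, 4→{2, 6}, 5→{2, 4}, 6→{1}; union {1, 2, 4, 5, 6}; ε-closure = {0, 1, 2, 4, 5, 6}.
Read 'a': 0→{2, 4, 5}, 1→{1, 4, 5}, 2→∅, 4→{2, 6}, 5→{2, 4}, 6→{1}; union {1, 2, 4, 5, 6}; ε-closure = {0, 1, 2, 4, 5, 6}.
Read 'a': 0→{2, 4, 5}, 1→{1, 4, 5}, 2→∅, 4→{2, 6}, 5→{2, 4}, 6→{1}; union {1, 2, 4, 5, 6}; ε-closure = {0, 1, 2, 4, 5, 6}.
Read 'b': 0→{2, 3, 5}, 1→∅, 2→{1, 4}, 4→{6}, 5→∅, 6→{2}; union {1, 2, 3, 4, 5, 6}; ε-closure = {0, 1, 2, 3, 4, 5, 6}.
Read 'c': 0→{4, 6}, 1→{1}, 2→{0, 4}, 3→{1, 2, 3}, 4→{1, 3}, 5→{1}, 6→∅; now {0, 1, 2, 3, 4, 6}.
Read 'a': 0→{2, 4, 5}, 1→{1, 4, 5}, 2→∅, 3→{1, 4}, 4→{2, 6}, 6→{1}; union {1, 2, 4, 5, 6}; ε-closure = {0, 1, 2, 4, 5, 6}.
Read 'c': 0→{4, 6}, 1→{1}, 2→{0, 4}, 4→{1, 3}, 5→{1}, 6→∅; now {0, 1, 3, 4, 6}.
State 6 is in {0, 1, 3, 4, 6}.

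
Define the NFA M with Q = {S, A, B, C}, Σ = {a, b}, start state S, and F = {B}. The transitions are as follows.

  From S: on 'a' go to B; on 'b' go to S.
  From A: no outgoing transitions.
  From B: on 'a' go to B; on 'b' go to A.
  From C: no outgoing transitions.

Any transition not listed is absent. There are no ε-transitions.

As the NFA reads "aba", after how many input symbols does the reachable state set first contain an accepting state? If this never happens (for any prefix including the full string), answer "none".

1

Start in {S}.
Read 'a': {S} → {B}.
None of the earlier sets intersect F, but {B} does.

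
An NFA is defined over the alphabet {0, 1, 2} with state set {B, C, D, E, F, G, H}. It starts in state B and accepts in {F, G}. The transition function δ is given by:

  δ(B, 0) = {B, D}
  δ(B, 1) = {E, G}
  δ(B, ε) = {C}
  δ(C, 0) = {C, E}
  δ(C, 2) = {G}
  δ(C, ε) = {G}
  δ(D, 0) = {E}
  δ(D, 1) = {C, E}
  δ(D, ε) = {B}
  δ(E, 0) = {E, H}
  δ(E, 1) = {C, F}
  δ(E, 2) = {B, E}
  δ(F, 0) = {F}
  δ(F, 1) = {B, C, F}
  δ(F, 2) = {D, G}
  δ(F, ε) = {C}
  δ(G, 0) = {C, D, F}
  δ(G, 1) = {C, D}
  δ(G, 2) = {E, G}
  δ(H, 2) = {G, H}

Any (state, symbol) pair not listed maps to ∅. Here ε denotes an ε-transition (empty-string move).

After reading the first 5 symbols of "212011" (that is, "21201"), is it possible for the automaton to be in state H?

Start: ε-closure({B}) = {B, C, G}.
Read '2': {B, C, G} → {E, G}.
Read '1': {E, G} → {B, C, D, F, G}.
Read '2': {B, C, D, F, G} → {B, C, D, E, G}.
Read '0': {B, C, D, E, G} → {B, C, D, E, F, G, H}.
Read '1': {B, C, D, E, F, G, H} → {B, C, D, E, F, G}.
State H is not in {B, C, D, E, F, G}.

No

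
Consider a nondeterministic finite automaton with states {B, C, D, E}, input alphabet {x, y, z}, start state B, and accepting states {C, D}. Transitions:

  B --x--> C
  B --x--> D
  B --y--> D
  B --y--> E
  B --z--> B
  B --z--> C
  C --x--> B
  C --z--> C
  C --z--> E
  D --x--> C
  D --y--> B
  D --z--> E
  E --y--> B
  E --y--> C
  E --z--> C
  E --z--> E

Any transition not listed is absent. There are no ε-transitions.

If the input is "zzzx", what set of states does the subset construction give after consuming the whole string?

{B, C, D}

Start in {B}.
Read 'z': B→{B, C}; now {B, C}.
Read 'z': B→{B, C}, C→{C, E}; now {B, C, E}.
Read 'z': B→{B, C}, C→{C, E}, E→{C, E}; now {B, C, E}.
Read 'x': B→{C, D}, C→{B}, E→∅; now {B, C, D}.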